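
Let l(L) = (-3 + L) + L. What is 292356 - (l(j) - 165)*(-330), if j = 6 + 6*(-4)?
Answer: 225036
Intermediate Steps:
j = -18 (j = 6 - 24 = -18)
l(L) = -3 + 2*L
292356 - (l(j) - 165)*(-330) = 292356 - ((-3 + 2*(-18)) - 165)*(-330) = 292356 - ((-3 - 36) - 165)*(-330) = 292356 - (-39 - 165)*(-330) = 292356 - (-204)*(-330) = 292356 - 1*67320 = 292356 - 67320 = 225036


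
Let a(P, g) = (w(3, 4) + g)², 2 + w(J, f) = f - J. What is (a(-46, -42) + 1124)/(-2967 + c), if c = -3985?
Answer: -2973/6952 ≈ -0.42765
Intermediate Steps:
w(J, f) = -2 + f - J (w(J, f) = -2 + (f - J) = -2 + f - J)
a(P, g) = (-1 + g)² (a(P, g) = ((-2 + 4 - 1*3) + g)² = ((-2 + 4 - 3) + g)² = (-1 + g)²)
(a(-46, -42) + 1124)/(-2967 + c) = ((-1 - 42)² + 1124)/(-2967 - 3985) = ((-43)² + 1124)/(-6952) = (1849 + 1124)*(-1/6952) = 2973*(-1/6952) = -2973/6952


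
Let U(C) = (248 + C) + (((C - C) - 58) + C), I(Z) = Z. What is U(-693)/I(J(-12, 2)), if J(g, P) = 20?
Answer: -299/5 ≈ -59.800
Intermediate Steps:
U(C) = 190 + 2*C (U(C) = (248 + C) + ((0 - 58) + C) = (248 + C) + (-58 + C) = 190 + 2*C)
U(-693)/I(J(-12, 2)) = (190 + 2*(-693))/20 = (190 - 1386)*(1/20) = -1196*1/20 = -299/5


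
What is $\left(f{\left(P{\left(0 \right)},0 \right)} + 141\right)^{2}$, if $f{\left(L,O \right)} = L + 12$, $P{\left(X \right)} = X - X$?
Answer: $23409$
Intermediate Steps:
$P{\left(X \right)} = 0$
$f{\left(L,O \right)} = 12 + L$
$\left(f{\left(P{\left(0 \right)},0 \right)} + 141\right)^{2} = \left(\left(12 + 0\right) + 141\right)^{2} = \left(12 + 141\right)^{2} = 153^{2} = 23409$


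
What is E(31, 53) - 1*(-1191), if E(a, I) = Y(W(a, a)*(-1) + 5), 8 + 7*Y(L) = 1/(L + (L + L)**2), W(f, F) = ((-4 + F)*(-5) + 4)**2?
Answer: 9805699949853/8241073316 ≈ 1189.9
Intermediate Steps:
W(f, F) = (24 - 5*F)**2 (W(f, F) = ((20 - 5*F) + 4)**2 = (24 - 5*F)**2)
Y(L) = -8/7 + 1/(7*(L + 4*L**2)) (Y(L) = -8/7 + 1/(7*(L + (L + L)**2)) = -8/7 + 1/(7*(L + (2*L)**2)) = -8/7 + 1/(7*(L + 4*L**2)))
E(a, I) = (-39 - 32*(5 - (-24 + 5*a)**2)**2 + 8*(-24 + 5*a)**2)/(7*(5 - (-24 + 5*a)**2)*(21 - 4*(-24 + 5*a)**2)) (E(a, I) = (1 - 32*((-24 + 5*a)**2*(-1) + 5)**2 - 8*((-24 + 5*a)**2*(-1) + 5))/(7*((-24 + 5*a)**2*(-1) + 5)*(1 + 4*((-24 + 5*a)**2*(-1) + 5))) = (1 - 32*(-(-24 + 5*a)**2 + 5)**2 - 8*(-(-24 + 5*a)**2 + 5))/(7*(-(-24 + 5*a)**2 + 5)*(1 + 4*(-(-24 + 5*a)**2 + 5))) = (1 - 32*(5 - (-24 + 5*a)**2)**2 - 8*(5 - (-24 + 5*a)**2))/(7*(5 - (-24 + 5*a)**2)*(1 + 4*(5 - (-24 + 5*a)**2))) = (1 - 32*(5 - (-24 + 5*a)**2)**2 + (-40 + 8*(-24 + 5*a)**2))/(7*(5 - (-24 + 5*a)**2)*(1 + (20 - 4*(-24 + 5*a)**2))) = (-39 - 32*(5 - (-24 + 5*a)**2)**2 + 8*(-24 + 5*a)**2)/(7*(5 - (-24 + 5*a)**2)*(21 - 4*(-24 + 5*a)**2)))
E(31, 53) - 1*(-1191) = (-10428743 - 2756600*31**2 - 20000*31**4 + 384000*31**3 + 8768640*31)/(7*(1303593 - 1096080*31 - 48000*31**3 + 2500*31**4 + 344575*31**2)) - 1*(-1191) = (-10428743 - 2756600*961 - 20000*923521 + 384000*29791 + 271827840)/(7*(1303593 - 33978480 - 48000*29791 + 2500*923521 + 344575*961)) + 1191 = (-10428743 - 2649092600 - 18470420000 + 11439744000 + 271827840)/(7*(1303593 - 33978480 - 1429968000 + 2308802500 + 331136575)) + 1191 = (1/7)*(-9418369503)/1177296188 + 1191 = (1/7)*(1/1177296188)*(-9418369503) + 1191 = -9418369503/8241073316 + 1191 = 9805699949853/8241073316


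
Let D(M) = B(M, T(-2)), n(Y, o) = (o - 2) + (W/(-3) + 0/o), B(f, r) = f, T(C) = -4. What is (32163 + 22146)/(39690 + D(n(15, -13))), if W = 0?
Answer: 18103/13225 ≈ 1.3688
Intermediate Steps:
n(Y, o) = -2 + o (n(Y, o) = (o - 2) + (0/(-3) + 0/o) = (-2 + o) + (0*(-1/3) + 0) = (-2 + o) + (0 + 0) = (-2 + o) + 0 = -2 + o)
D(M) = M
(32163 + 22146)/(39690 + D(n(15, -13))) = (32163 + 22146)/(39690 + (-2 - 13)) = 54309/(39690 - 15) = 54309/39675 = 54309*(1/39675) = 18103/13225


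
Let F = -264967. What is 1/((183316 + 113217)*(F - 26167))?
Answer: -1/86330838422 ≈ -1.1583e-11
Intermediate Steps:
1/((183316 + 113217)*(F - 26167)) = 1/((183316 + 113217)*(-264967 - 26167)) = 1/(296533*(-291134)) = 1/(-86330838422) = -1/86330838422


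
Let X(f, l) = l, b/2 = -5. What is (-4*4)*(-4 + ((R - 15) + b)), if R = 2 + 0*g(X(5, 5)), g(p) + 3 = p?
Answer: 432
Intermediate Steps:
b = -10 (b = 2*(-5) = -10)
g(p) = -3 + p
R = 2 (R = 2 + 0*(-3 + 5) = 2 + 0*2 = 2 + 0 = 2)
(-4*4)*(-4 + ((R - 15) + b)) = (-4*4)*(-4 + ((2 - 15) - 10)) = -16*(-4 + (-13 - 10)) = -16*(-4 - 23) = -16*(-27) = 432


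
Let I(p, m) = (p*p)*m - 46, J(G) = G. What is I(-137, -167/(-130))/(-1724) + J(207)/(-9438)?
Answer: -379136383/27118520 ≈ -13.981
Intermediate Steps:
I(p, m) = -46 + m*p**2 (I(p, m) = p**2*m - 46 = m*p**2 - 46 = -46 + m*p**2)
I(-137, -167/(-130))/(-1724) + J(207)/(-9438) = (-46 - 167/(-130)*(-137)**2)/(-1724) + 207/(-9438) = (-46 - 167*(-1/130)*18769)*(-1/1724) + 207*(-1/9438) = (-46 + (167/130)*18769)*(-1/1724) - 69/3146 = (-46 + 3134423/130)*(-1/1724) - 69/3146 = (3128443/130)*(-1/1724) - 69/3146 = -3128443/224120 - 69/3146 = -379136383/27118520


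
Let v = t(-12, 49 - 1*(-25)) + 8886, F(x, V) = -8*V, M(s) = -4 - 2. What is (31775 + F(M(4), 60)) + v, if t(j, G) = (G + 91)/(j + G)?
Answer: 2491387/62 ≈ 40184.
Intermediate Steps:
M(s) = -6
t(j, G) = (91 + G)/(G + j)
v = 551097/62 (v = (91 + (49 - 1*(-25)))/((49 - 1*(-25)) - 12) + 8886 = (91 + (49 + 25))/((49 + 25) - 12) + 8886 = (91 + 74)/(74 - 12) + 8886 = 165/62 + 8886 = 551097/62 ≈ 8888.7)
(31775 + F(M(4), 60)) + v = (31775 - 8*60) + 551097/62 = (31775 - 480) + 551097/62 = 31295 + 551097/62 = 2491387/62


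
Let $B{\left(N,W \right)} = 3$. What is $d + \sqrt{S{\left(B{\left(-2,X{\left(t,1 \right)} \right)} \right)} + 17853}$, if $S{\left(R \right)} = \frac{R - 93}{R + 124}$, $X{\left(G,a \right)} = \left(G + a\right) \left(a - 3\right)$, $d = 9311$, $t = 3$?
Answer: $9311 + \frac{\sqrt{287939607}}{127} \approx 9444.6$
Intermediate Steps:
$X{\left(G,a \right)} = \left(-3 + a\right) \left(G + a\right)$ ($X{\left(G,a \right)} = \left(G + a\right) \left(-3 + a\right) = \left(-3 + a\right) \left(G + a\right)$)
$S{\left(R \right)} = \frac{-93 + R}{124 + R}$
$d + \sqrt{S{\left(B{\left(-2,X{\left(t,1 \right)} \right)} \right)} + 17853} = 9311 + \sqrt{\frac{-93 + 3}{124 + 3} + 17853} = 9311 + \sqrt{\frac{1}{127} \left(-90\right) + 17853} = 9311 + \sqrt{- \frac{90}{127} + 17853} = 9311 + \sqrt{\frac{2267241}{127}} = 9311 + \frac{\sqrt{287939607}}{127}$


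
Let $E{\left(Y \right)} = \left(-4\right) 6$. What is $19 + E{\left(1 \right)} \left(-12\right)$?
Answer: $307$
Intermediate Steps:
$E{\left(Y \right)} = -24$
$19 + E{\left(1 \right)} \left(-12\right) = 19 - -288 = 19 + 288 = 307$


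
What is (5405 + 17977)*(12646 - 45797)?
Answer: -775136682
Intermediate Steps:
(5405 + 17977)*(12646 - 45797) = 23382*(-33151) = -775136682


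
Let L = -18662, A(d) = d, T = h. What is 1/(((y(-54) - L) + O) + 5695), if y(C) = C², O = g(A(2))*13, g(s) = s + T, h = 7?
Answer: 1/27390 ≈ 3.6510e-5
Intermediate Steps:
T = 7
g(s) = 7 + s (g(s) = s + 7 = 7 + s)
O = 117 (O = (7 + 2)*13 = 9*13 = 117)
1/(((y(-54) - L) + O) + 5695) = 1/((((-54)² - 1*(-18662)) + 117) + 5695) = 1/(((2916 + 18662) + 117) + 5695) = 1/((21578 + 117) + 5695) = 1/(21695 + 5695) = 1/27390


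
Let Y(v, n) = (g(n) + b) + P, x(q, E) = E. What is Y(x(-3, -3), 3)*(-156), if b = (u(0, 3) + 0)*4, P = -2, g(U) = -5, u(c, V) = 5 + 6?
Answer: -5772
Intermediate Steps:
u(c, V) = 11
b = 44 (b = (11 + 0)*4 = 11*4 = 44)
Y(v, n) = 37 (Y(v, n) = (-5 + 44) - 2 = 39 - 2 = 37)
Y(x(-3, -3), 3)*(-156) = 37*(-156) = -5772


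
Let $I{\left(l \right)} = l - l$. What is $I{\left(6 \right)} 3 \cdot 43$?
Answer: $0$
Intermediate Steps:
$I{\left(l \right)} = 0$
$I{\left(6 \right)} 3 \cdot 43 = 0 \cdot 3 \cdot 43 = 0 \cdot 43 = 0$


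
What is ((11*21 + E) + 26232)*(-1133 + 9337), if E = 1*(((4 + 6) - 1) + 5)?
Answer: 217217308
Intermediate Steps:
E = 14 (E = 1*((10 - 1) + 5) = 1*(9 + 5) = 1*14 = 14)
((11*21 + E) + 26232)*(-1133 + 9337) = ((11*21 + 14) + 26232)*(-1133 + 9337) = ((231 + 14) + 26232)*8204 = (245 + 26232)*8204 = 26477*8204 = 217217308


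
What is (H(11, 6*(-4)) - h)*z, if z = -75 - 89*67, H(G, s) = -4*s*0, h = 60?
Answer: 362280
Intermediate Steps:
H(G, s) = 0
z = -6038 (z = -75 - 5963 = -6038)
(H(11, 6*(-4)) - h)*z = (0 - 1*60)*(-6038) = (0 - 60)*(-6038) = -60*(-6038) = 362280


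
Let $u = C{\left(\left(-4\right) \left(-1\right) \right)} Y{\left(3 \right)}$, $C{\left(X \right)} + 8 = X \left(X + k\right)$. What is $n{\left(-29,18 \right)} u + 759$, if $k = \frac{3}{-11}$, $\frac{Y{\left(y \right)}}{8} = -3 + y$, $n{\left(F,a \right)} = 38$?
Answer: $759$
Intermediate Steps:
$Y{\left(y \right)} = -24 + 8 y$ ($Y{\left(y \right)} = 8 \left(-3 + y\right) = -24 + 8 y$)
$k = - \frac{3}{11}$ ($k = 3 \left(- \frac{1}{11}\right) = - \frac{3}{11} \approx -0.27273$)
$C{\left(X \right)} = -8 + X \left(- \frac{3}{11} + X\right)$ ($C{\left(X \right)} = -8 + X \left(X - \frac{3}{11}\right) = -8 + X \left(- \frac{3}{11} + X\right)$)
$u = 0$ ($u = \left(-8 + \left(\left(-4\right) \left(-1\right)\right)^{2} - \frac{3 \left(\left(-4\right) \left(-1\right)\right)}{11}\right) \left(-24 + 8 \cdot 3\right) = \left(-8 + 4^{2} - \frac{12}{11}\right) \left(-24 + 24\right) = \left(-8 + 16 - \frac{12}{11}\right) 0 = \frac{76}{11} \cdot 0 = 0$)
$n{\left(-29,18 \right)} u + 759 = 38 \cdot 0 + 759 = 0 + 759 = 759$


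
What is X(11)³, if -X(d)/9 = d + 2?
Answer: -1601613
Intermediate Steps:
X(d) = -18 - 9*d (X(d) = -9*(d + 2) = -9*(2 + d) = -18 - 9*d)
X(11)³ = (-18 - 9*11)³ = (-18 - 99)³ = (-117)³ = -1601613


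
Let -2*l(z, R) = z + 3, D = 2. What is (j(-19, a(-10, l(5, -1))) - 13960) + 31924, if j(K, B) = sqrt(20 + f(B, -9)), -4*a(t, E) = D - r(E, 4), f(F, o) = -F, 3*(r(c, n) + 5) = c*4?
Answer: 17964 + sqrt(831)/6 ≈ 17969.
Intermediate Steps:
r(c, n) = -5 + 4*c/3 (r(c, n) = -5 + (c*4)/3 = -5 + (4*c)/3 = -5 + 4*c/3)
l(z, R) = -3/2 - z/2 (l(z, R) = -(z + 3)/2 = -(3 + z)/2 = -3/2 - z/2)
a(t, E) = -7/4 + E/3 (a(t, E) = -(2 - (-5 + 4*E/3))/4 = -(2 + (5 - 4*E/3))/4 = -(7 - 4*E/3)/4 = -7/4 + E/3)
j(K, B) = sqrt(20 - B)
(j(-19, a(-10, l(5, -1))) - 13960) + 31924 = (sqrt(20 - (-7/4 + (-3/2 - 1/2*5)/3)) - 13960) + 31924 = (sqrt(20 - (-7/4 + (-3/2 - 5/2)/3)) - 13960) + 31924 = (sqrt(20 - (-7/4 + (1/3)*(-4))) - 13960) + 31924 = (sqrt(20 - (-7/4 - 4/3)) - 13960) + 31924 = (sqrt(20 - 1*(-37/12)) - 13960) + 31924 = (sqrt(20 + 37/12) - 13960) + 31924 = (sqrt(277/12) - 13960) + 31924 = (sqrt(831)/6 - 13960) + 31924 = (-13960 + sqrt(831)/6) + 31924 = 17964 + sqrt(831)/6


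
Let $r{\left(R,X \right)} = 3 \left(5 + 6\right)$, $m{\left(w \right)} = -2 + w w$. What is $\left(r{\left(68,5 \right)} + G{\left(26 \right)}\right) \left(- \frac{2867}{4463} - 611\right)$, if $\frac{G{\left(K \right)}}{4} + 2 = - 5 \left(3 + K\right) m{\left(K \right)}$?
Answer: $\frac{1067049535200}{4463} \approx 2.3909 \cdot 10^{8}$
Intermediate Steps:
$m{\left(w \right)} = -2 + w^{2}$
$G{\left(K \right)} = -8 + 4 \left(-15 - 5 K\right) \left(-2 + K^{2}\right)$ ($G{\left(K \right)} = -8 + 4 - 5 \left(3 + K\right) \left(-2 + K^{2}\right) = -8 + 4 \left(-15 - 5 K\right) \left(-2 + K^{2}\right)$)
$r{\left(R,X \right)} = 33$ ($r{\left(R,X \right)} = 3 \cdot 11 = 33$)
$\left(r{\left(68,5 \right)} + G{\left(26 \right)}\right) \left(- \frac{2867}{4463} - 611\right) = \left(33 + \left(112 - 60 \cdot 26^{2} - 20 \cdot 26^{3} + 40 \cdot 26\right)\right) \left(- \frac{2867}{4463} - 611\right) = \left(33 + \left(112 - 40560 - 351520 + 1040\right)\right) \left(\left(-2867\right) \frac{1}{4463} - 611\right) = \left(33 + \left(112 - 40560 - 351520 + 1040\right)\right) \left(- \frac{2867}{4463} - 611\right) = \left(33 - 390928\right) \left(- \frac{2729760}{4463}\right) = \left(-390895\right) \left(- \frac{2729760}{4463}\right) = \frac{1067049535200}{4463}$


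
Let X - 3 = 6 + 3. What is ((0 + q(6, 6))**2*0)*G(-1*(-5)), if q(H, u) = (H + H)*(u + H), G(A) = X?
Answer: 0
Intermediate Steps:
X = 12 (X = 3 + (6 + 3) = 3 + 9 = 12)
G(A) = 12
q(H, u) = 2*H*(H + u) (q(H, u) = (2*H)*(H + u) = 2*H*(H + u))
((0 + q(6, 6))**2*0)*G(-1*(-5)) = ((0 + 2*6*(6 + 6))**2*0)*12 = ((0 + 2*6*12)**2*0)*12 = ((0 + 144)**2*0)*12 = (144**2*0)*12 = (20736*0)*12 = 0*12 = 0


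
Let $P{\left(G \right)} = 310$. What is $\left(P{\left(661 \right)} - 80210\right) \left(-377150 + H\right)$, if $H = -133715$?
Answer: $40818113500$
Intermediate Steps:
$\left(P{\left(661 \right)} - 80210\right) \left(-377150 + H\right) = \left(310 - 80210\right) \left(-377150 - 133715\right) = \left(-79900\right) \left(-510865\right) = 40818113500$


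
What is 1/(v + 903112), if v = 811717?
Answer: 1/1714829 ≈ 5.8315e-7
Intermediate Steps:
1/(v + 903112) = 1/(811717 + 903112) = 1/1714829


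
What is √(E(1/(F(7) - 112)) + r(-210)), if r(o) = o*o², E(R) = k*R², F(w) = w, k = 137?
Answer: I*√102102524863/105 ≈ 3043.2*I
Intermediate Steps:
E(R) = 137*R²
r(o) = o³
√(E(1/(F(7) - 112)) + r(-210)) = √(137*(1/(7 - 112))² + (-210)³) = √(137*(1/(-105))² - 9261000) = √(137*(-1/105)² - 9261000) = √(137*(1/11025) - 9261000) = √(137/11025 - 9261000) = √(-102102524863/11025) = I*√102102524863/105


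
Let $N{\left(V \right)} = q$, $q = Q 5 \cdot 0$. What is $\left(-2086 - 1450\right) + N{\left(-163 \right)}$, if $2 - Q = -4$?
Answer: $-3536$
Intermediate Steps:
$Q = 6$ ($Q = 2 - -4 = 2 + 4 = 6$)
$q = 0$ ($q = 6 \cdot 5 \cdot 0 = 30 \cdot 0 = 0$)
$N{\left(V \right)} = 0$
$\left(-2086 - 1450\right) + N{\left(-163 \right)} = \left(-2086 - 1450\right) + 0 = -3536 + 0 = -3536$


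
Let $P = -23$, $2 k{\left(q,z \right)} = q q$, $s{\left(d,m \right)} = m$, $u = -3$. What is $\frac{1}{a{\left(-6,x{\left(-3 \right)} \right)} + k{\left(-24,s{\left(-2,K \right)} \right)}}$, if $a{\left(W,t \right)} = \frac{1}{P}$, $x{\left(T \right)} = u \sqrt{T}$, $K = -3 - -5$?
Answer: $\frac{23}{6623} \approx 0.0034727$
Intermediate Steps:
$K = 2$ ($K = -3 + 5 = 2$)
$k{\left(q,z \right)} = \frac{q^{2}}{2}$ ($k{\left(q,z \right)} = \frac{q q}{2} = \frac{q^{2}}{2}$)
$x{\left(T \right)} = - 3 \sqrt{T}$
$a{\left(W,t \right)} = - \frac{1}{23}$ ($a{\left(W,t \right)} = \frac{1}{-23} = - \frac{1}{23}$)
$\frac{1}{a{\left(-6,x{\left(-3 \right)} \right)} + k{\left(-24,s{\left(-2,K \right)} \right)}} = \frac{1}{- \frac{1}{23} + \frac{\left(-24\right)^{2}}{2}} = \frac{1}{- \frac{1}{23} + \frac{1}{2} \cdot 576} = \frac{1}{- \frac{1}{23} + 288} = \frac{1}{\frac{6623}{23}} = \frac{23}{6623}$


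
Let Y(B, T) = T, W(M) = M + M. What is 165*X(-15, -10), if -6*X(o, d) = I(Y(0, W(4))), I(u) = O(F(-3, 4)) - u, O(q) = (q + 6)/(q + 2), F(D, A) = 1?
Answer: 935/6 ≈ 155.83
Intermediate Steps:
O(q) = (6 + q)/(2 + q)
W(M) = 2*M
I(u) = 7/3 - u (I(u) = (6 + 1)/(2 + 1) - u = 7/3 - u)
X(o, d) = 17/18 (X(o, d) = -(7/3 - 2*4)/6 = -(7/3 - 1*8)/6 = -(7/3 - 8)/6 = -1/6*(-17/3) = 17/18)
165*X(-15, -10) = 165*(17/18) = 935/6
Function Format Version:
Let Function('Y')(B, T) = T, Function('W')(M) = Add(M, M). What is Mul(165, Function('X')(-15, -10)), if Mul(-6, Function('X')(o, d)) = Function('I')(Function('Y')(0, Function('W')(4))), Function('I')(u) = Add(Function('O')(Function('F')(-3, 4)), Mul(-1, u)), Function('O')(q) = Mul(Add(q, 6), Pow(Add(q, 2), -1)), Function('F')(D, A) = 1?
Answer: Rational(935, 6) ≈ 155.83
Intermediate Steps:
Function('O')(q) = Mul(Pow(Add(2, q), -1), Add(6, q)) (Function('O')(q) = Mul(Add(6, q), Pow(Add(2, q), -1)) = Mul(Pow(Add(2, q), -1), Add(6, q)))
Function('W')(M) = Mul(2, M)
Function('I')(u) = Add(Rational(7, 3), Mul(-1, u)) (Function('I')(u) = Add(Mul(Pow(Add(2, 1), -1), Add(6, 1)), Mul(-1, u)) = Add(Mul(Pow(3, -1), 7), Mul(-1, u)) = Add(Mul(Rational(1, 3), 7), Mul(-1, u)) = Add(Rational(7, 3), Mul(-1, u)))
Function('X')(o, d) = Rational(17, 18) (Function('X')(o, d) = Mul(Rational(-1, 6), Add(Rational(7, 3), Mul(-1, Mul(2, 4)))) = Mul(Rational(-1, 6), Add(Rational(7, 3), Mul(-1, 8))) = Mul(Rational(-1, 6), Add(Rational(7, 3), -8)) = Mul(Rational(-1, 6), Rational(-17, 3)) = Rational(17, 18))
Mul(165, Function('X')(-15, -10)) = Mul(165, Rational(17, 18)) = Rational(935, 6)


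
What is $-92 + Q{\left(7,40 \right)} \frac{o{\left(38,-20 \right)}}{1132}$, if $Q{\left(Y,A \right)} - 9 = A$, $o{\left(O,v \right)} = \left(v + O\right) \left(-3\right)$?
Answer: $- \frac{53395}{566} \approx -94.337$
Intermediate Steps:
$o{\left(O,v \right)} = - 3 O - 3 v$ ($o{\left(O,v \right)} = \left(O + v\right) \left(-3\right) = - 3 O - 3 v$)
$Q{\left(Y,A \right)} = 9 + A$
$-92 + Q{\left(7,40 \right)} \frac{o{\left(38,-20 \right)}}{1132} = -92 + \left(9 + 40\right) \frac{\left(-3\right) 38 - -60}{1132} = -92 + 49 \left(-114 + 60\right) \frac{1}{1132} = -92 + 49 \left(\left(-54\right) \frac{1}{1132}\right) = -92 + 49 \left(- \frac{27}{566}\right) = -92 - \frac{1323}{566} = - \frac{53395}{566}$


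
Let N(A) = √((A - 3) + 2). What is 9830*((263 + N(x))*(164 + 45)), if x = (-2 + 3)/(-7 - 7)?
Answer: 540325610 + 1027235*I*√210/7 ≈ 5.4033e+8 + 2.1266e+6*I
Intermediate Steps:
x = -1/14 (x = 1/(-14) = 1*(-1/14) = -1/14 ≈ -0.071429)
N(A) = √(-1 + A) (N(A) = √((-3 + A) + 2) = √(-1 + A))
9830*((263 + N(x))*(164 + 45)) = 9830*((263 + √(-1 - 1/14))*(164 + 45)) = 9830*((263 + √(-15/14))*209) = 9830*((263 + I*√210/14)*209) = 9830*(54967 + 209*I*√210/14) = 540325610 + 1027235*I*√210/7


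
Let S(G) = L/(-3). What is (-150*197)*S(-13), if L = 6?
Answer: 59100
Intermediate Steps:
S(G) = -2 (S(G) = 6/(-3) = 6*(-⅓) = -2)
(-150*197)*S(-13) = -150*197*(-2) = -29550*(-2) = 59100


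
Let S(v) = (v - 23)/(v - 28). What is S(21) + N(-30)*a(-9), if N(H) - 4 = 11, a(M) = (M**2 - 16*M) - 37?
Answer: 19742/7 ≈ 2820.3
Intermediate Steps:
a(M) = -37 + M**2 - 16*M
N(H) = 15 (N(H) = 4 + 11 = 15)
S(v) = (-23 + v)/(-28 + v)
S(21) + N(-30)*a(-9) = (-23 + 21)/(-28 + 21) + 15*(-37 + (-9)**2 - 16*(-9)) = -2/(-7) + 15*(-37 + 81 + 144) = -1/7*(-2) + 15*188 = 2/7 + 2820 = 19742/7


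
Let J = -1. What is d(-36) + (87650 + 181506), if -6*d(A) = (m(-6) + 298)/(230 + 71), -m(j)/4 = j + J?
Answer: 243047705/903 ≈ 2.6916e+5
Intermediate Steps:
m(j) = 4 - 4*j (m(j) = -4*(j - 1) = -4*(-1 + j) = 4 - 4*j)
d(A) = -163/903 (d(A) = -((4 - 4*(-6)) + 298)/(6*(230 + 71)) = -((4 + 24) + 298)/(6*301) = -(28 + 298)/(6*301) = -163/(3*301) = -⅙*326/301 = -163/903)
d(-36) + (87650 + 181506) = -163/903 + (87650 + 181506) = -163/903 + 269156 = 243047705/903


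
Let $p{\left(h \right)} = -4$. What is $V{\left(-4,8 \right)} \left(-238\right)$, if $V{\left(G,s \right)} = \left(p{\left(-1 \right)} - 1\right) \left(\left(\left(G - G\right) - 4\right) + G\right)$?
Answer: $-9520$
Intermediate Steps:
$V{\left(G,s \right)} = 20 - 5 G$ ($V{\left(G,s \right)} = \left(-4 - 1\right) \left(\left(\left(G - G\right) - 4\right) + G\right) = - 5 \left(\left(0 - 4\right) + G\right) = - 5 \left(-4 + G\right) = 20 - 5 G$)
$V{\left(-4,8 \right)} \left(-238\right) = \left(20 - -20\right) \left(-238\right) = \left(20 + 20\right) \left(-238\right) = 40 \left(-238\right) = -9520$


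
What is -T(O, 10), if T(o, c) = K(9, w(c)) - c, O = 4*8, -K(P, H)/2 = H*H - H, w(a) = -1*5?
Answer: 70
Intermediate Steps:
w(a) = -5
K(P, H) = -2*H² + 2*H (K(P, H) = -2*(H*H - H) = -2*(H² - H) = -2*H² + 2*H)
O = 32
T(o, c) = -60 - c (T(o, c) = 2*(-5)*(1 - 1*(-5)) - c = 2*(-5)*(1 + 5) - c = 2*(-5)*6 - c = -60 - c)
-T(O, 10) = -(-60 - 1*10) = -(-60 - 10) = -1*(-70) = 70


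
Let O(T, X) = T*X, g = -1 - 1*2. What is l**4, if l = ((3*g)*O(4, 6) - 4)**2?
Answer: 5487587353600000000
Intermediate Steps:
g = -3 (g = -1 - 2 = -3)
l = 48400 (l = ((3*(-3))*(4*6) - 4)**2 = (-9*24 - 4)**2 = (-216 - 4)**2 = (-220)**2 = 48400)
l**4 = 48400**4 = 5487587353600000000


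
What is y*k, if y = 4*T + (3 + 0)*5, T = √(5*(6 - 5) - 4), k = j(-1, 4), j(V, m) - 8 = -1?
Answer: 133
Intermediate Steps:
j(V, m) = 7 (j(V, m) = 8 - 1 = 7)
k = 7
T = 1 (T = √(5*1 - 4) = √(5 - 4) = √1 = 1)
y = 19 (y = 4*1 + (3 + 0)*5 = 4 + 3*5 = 4 + 15 = 19)
y*k = 19*7 = 133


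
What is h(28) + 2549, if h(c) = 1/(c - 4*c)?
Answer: 214115/84 ≈ 2549.0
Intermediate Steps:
h(c) = -1/(3*c) (h(c) = 1/(-3*c) = -1/(3*c))
h(28) + 2549 = -1/3/28 + 2549 = -1/3*1/28 + 2549 = -1/84 + 2549 = 214115/84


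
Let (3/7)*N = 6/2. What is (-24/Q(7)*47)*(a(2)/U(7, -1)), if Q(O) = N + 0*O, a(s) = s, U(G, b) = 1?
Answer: -2256/7 ≈ -322.29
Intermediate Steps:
N = 7 (N = 7*(6/2)/3 = 7*(6*(1/2))/3 = (7/3)*3 = 7)
Q(O) = 7 (Q(O) = 7 + 0*O = 7 + 0 = 7)
(-24/Q(7)*47)*(a(2)/U(7, -1)) = (-24/7*47)*(2/1) = (-24*1/7*47)*(2*1) = -24/7*47*2 = -1128/7*2 = -2256/7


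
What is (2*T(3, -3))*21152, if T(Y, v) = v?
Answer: -126912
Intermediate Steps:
(2*T(3, -3))*21152 = (2*(-3))*21152 = -6*21152 = -126912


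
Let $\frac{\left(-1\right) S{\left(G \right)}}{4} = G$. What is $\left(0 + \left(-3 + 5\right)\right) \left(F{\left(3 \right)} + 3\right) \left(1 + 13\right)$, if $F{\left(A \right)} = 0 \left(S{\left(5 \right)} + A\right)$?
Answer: $84$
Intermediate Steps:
$S{\left(G \right)} = - 4 G$
$F{\left(A \right)} = 0$ ($F{\left(A \right)} = 0 \left(\left(-4\right) 5 + A\right) = 0 \left(-20 + A\right) = 0$)
$\left(0 + \left(-3 + 5\right)\right) \left(F{\left(3 \right)} + 3\right) \left(1 + 13\right) = \left(0 + \left(-3 + 5\right)\right) \left(0 + 3\right) \left(1 + 13\right) = \left(0 + 2\right) 3 \cdot 14 = 2 \cdot 3 \cdot 14 = 6 \cdot 14 = 84$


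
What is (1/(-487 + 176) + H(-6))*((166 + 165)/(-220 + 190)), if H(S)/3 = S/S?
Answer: -154246/4665 ≈ -33.065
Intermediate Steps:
H(S) = 3 (H(S) = 3*(S/S) = 3*1 = 3)
(1/(-487 + 176) + H(-6))*((166 + 165)/(-220 + 190)) = (1/(-487 + 176) + 3)*((166 + 165)/(-220 + 190)) = (1/(-311) + 3)*(331/(-30)) = (-1/311 + 3)*(331*(-1/30)) = (932/311)*(-331/30) = -154246/4665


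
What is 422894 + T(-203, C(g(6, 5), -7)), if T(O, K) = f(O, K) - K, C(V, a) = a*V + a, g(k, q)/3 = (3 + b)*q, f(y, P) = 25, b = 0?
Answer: 423241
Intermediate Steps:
g(k, q) = 9*q (g(k, q) = 3*((3 + 0)*q) = 3*(3*q) = 9*q)
C(V, a) = a + V*a (C(V, a) = V*a + a = a + V*a)
T(O, K) = 25 - K
422894 + T(-203, C(g(6, 5), -7)) = 422894 + (25 - (-7)*(1 + 9*5)) = 422894 + (25 - (-7)*(1 + 45)) = 422894 + (25 - (-7)*46) = 422894 + (25 - 1*(-322)) = 422894 + (25 + 322) = 422894 + 347 = 423241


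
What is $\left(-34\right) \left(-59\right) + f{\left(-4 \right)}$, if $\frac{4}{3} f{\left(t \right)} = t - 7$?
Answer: $\frac{7991}{4} \approx 1997.8$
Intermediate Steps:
$f{\left(t \right)} = - \frac{21}{4} + \frac{3 t}{4}$ ($f{\left(t \right)} = \frac{3 \left(t - 7\right)}{4} = \frac{3 \left(-7 + t\right)}{4} = - \frac{21}{4} + \frac{3 t}{4}$)
$\left(-34\right) \left(-59\right) + f{\left(-4 \right)} = \left(-34\right) \left(-59\right) + \left(- \frac{21}{4} + \frac{3}{4} \left(-4\right)\right) = 2006 - \frac{33}{4} = \frac{7991}{4}$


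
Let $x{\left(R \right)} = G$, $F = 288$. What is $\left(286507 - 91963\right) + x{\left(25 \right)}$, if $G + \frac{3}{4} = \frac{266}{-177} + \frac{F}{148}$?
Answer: $\frac{5096266585}{26196} \approx 1.9454 \cdot 10^{5}$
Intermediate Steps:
$G = - \frac{8039}{26196}$ ($G = - \frac{3}{4} + \left(\frac{266}{-177} + \frac{288}{148}\right) = - \frac{3}{4} + \left(266 \left(- \frac{1}{177}\right) + 288 \cdot \frac{1}{148}\right) = - \frac{3}{4} + \left(- \frac{266}{177} + \frac{72}{37}\right) = - \frac{3}{4} + \frac{2902}{6549} = - \frac{8039}{26196} \approx -0.30688$)
$x{\left(R \right)} = - \frac{8039}{26196}$
$\left(286507 - 91963\right) + x{\left(25 \right)} = \left(286507 - 91963\right) - \frac{8039}{26196} = 194544 - \frac{8039}{26196} = \frac{5096266585}{26196}$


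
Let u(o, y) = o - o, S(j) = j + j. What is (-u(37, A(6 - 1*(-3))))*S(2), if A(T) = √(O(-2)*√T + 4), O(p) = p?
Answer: 0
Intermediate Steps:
A(T) = √(4 - 2*√T) (A(T) = √(-2*√T + 4) = √(4 - 2*√T))
S(j) = 2*j
u(o, y) = 0
(-u(37, A(6 - 1*(-3))))*S(2) = (-1*0)*(2*2) = 0*4 = 0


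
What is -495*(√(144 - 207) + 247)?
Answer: -122265 - 1485*I*√7 ≈ -1.2227e+5 - 3928.9*I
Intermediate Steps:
-495*(√(144 - 207) + 247) = -495*(√(-63) + 247) = -495*(3*I*√7 + 247) = -495*(247 + 3*I*√7) = -122265 - 1485*I*√7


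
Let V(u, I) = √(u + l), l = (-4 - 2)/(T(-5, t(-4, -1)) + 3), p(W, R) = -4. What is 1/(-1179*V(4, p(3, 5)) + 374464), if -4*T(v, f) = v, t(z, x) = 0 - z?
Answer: 1591472/595933680557 + 1179*√187/1191867361114 ≈ 2.6841e-6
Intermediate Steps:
t(z, x) = -z
T(v, f) = -v/4
l = -24/17 (l = (-4 - 2)/(-¼*(-5) + 3) = -6/(5/4 + 3) = -6/17/4 = -6*4/17 = -24/17 ≈ -1.4118)
V(u, I) = √(-24/17 + u) (V(u, I) = √(u - 24/17) = √(-24/17 + u))
1/(-1179*V(4, p(3, 5)) + 374464) = 1/(-1179*√(-408 + 289*4)/17 + 374464) = 1/(-1179*√(-408 + 1156)/17 + 374464) = 1/(-1179*√748/17 + 374464) = 1/(-1179*2*√187/17 + 374464) = 1/(-2358*√187/17 + 374464) = 1/(374464 - 2358*√187/17)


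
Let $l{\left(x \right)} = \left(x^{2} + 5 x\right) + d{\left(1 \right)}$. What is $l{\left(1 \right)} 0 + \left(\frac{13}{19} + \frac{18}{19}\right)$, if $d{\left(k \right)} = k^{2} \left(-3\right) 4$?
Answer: $\frac{31}{19} \approx 1.6316$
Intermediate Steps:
$d{\left(k \right)} = - 12 k^{2}$ ($d{\left(k \right)} = - 3 k^{2} \cdot 4 = - 12 k^{2}$)
$l{\left(x \right)} = -12 + x^{2} + 5 x$ ($l{\left(x \right)} = \left(x^{2} + 5 x\right) - 12 \cdot 1^{2} = \left(x^{2} + 5 x\right) - 12 = -12 + x^{2} + 5 x$)
$l{\left(1 \right)} 0 + \left(\frac{13}{19} + \frac{18}{19}\right) = \left(-12 + 1^{2} + 5 \cdot 1\right) 0 + \left(\frac{13}{19} + \frac{18}{19}\right) = \left(-12 + 1 + 5\right) 0 + \left(13 \cdot \frac{1}{19} + 18 \cdot \frac{1}{19}\right) = \left(-6\right) 0 + \left(\frac{13}{19} + \frac{18}{19}\right) = 0 + \frac{31}{19} = \frac{31}{19}$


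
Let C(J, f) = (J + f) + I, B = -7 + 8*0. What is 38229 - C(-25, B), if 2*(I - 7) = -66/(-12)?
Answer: 153005/4 ≈ 38251.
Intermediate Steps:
I = 39/4 (I = 7 + (-66/(-12))/2 = 7 + (-66*(-1/12))/2 = 7 + (½)*(11/2) = 7 + 11/4 = 39/4 ≈ 9.7500)
B = -7 (B = -7 + 0 = -7)
C(J, f) = 39/4 + J + f (C(J, f) = (J + f) + 39/4 = 39/4 + J + f)
38229 - C(-25, B) = 38229 - (39/4 - 25 - 7) = 38229 - 1*(-89/4) = 38229 + 89/4 = 153005/4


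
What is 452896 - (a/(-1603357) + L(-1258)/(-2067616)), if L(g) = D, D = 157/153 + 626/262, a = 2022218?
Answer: 3761599467871029119089/8305635272684652 ≈ 4.5290e+5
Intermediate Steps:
D = 68456/20043 (D = 157*(1/153) + 626*(1/262) = 157/153 + 313/131 = 68456/20043 ≈ 3.4155)
L(g) = 68456/20043
452896 - (a/(-1603357) + L(-1258)/(-2067616)) = 452896 - (2022218/(-1603357) + (68456/20043)/(-2067616)) = 452896 - (2022218*(-1/1603357) + (68456/20043)*(-1/2067616)) = 452896 - (-2022218/1603357 - 8557/5180153436) = 452896 - 1*(-10475413240966897/8305635272684652) = 452896 + 10475413240966897/8305635272684652 = 3761599467871029119089/8305635272684652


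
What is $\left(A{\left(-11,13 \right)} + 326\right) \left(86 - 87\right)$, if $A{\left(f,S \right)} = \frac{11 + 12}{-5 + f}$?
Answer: $- \frac{5193}{16} \approx -324.56$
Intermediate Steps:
$A{\left(f,S \right)} = \frac{23}{-5 + f}$
$\left(A{\left(-11,13 \right)} + 326\right) \left(86 - 87\right) = \left(\frac{23}{-5 - 11} + 326\right) \left(86 - 87\right) = \left(\frac{23}{-16} + 326\right) \left(-1\right) = \left(23 \left(- \frac{1}{16}\right) + 326\right) \left(-1\right) = \left(- \frac{23}{16} + 326\right) \left(-1\right) = \frac{5193}{16} \left(-1\right) = - \frac{5193}{16}$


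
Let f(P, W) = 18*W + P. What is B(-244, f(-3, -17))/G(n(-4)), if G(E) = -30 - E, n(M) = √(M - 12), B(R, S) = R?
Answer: 1830/229 - 244*I/229 ≈ 7.9913 - 1.0655*I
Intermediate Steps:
f(P, W) = P + 18*W
n(M) = √(-12 + M)
B(-244, f(-3, -17))/G(n(-4)) = -244/(-30 - √(-12 - 4)) = -244/(-30 - √(-16)) = -244/(-30 - 4*I) = -244*(-30 + 4*I)/916 = -61*(-30 + 4*I)/229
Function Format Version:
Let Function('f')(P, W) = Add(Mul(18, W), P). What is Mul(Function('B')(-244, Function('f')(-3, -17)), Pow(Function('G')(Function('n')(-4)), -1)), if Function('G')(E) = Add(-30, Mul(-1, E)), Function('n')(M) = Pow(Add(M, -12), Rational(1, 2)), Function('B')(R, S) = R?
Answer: Add(Rational(1830, 229), Mul(Rational(-244, 229), I)) ≈ Add(7.9913, Mul(-1.0655, I))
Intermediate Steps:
Function('f')(P, W) = Add(P, Mul(18, W))
Function('n')(M) = Pow(Add(-12, M), Rational(1, 2))
Mul(Function('B')(-244, Function('f')(-3, -17)), Pow(Function('G')(Function('n')(-4)), -1)) = Mul(-244, Pow(Add(-30, Mul(-1, Pow(Add(-12, -4), Rational(1, 2)))), -1)) = Mul(-244, Pow(Add(-30, Mul(-1, Pow(-16, Rational(1, 2)))), -1)) = Mul(-244, Pow(Add(-30, Mul(-1, Mul(4, I))), -1)) = Mul(-244, Pow(Add(-30, Mul(-4, I)), -1)) = Mul(-244, Mul(Rational(1, 916), Add(-30, Mul(4, I)))) = Mul(Rational(-61, 229), Add(-30, Mul(4, I)))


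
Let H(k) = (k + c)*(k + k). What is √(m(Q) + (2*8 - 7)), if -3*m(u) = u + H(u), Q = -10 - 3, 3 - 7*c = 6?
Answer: 2*I*√11361/21 ≈ 10.151*I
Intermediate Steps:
c = -3/7 (c = 3/7 - ⅐*6 = 3/7 - 6/7 = -3/7 ≈ -0.42857)
H(k) = 2*k*(-3/7 + k) (H(k) = (k - 3/7)*(k + k) = (-3/7 + k)*(2*k) = 2*k*(-3/7 + k))
Q = -13
m(u) = -u/3 - 2*u*(-3 + 7*u)/21 (m(u) = -(u + 2*u*(-3 + 7*u)/7)/3 = -u/3 - 2*u*(-3 + 7*u)/21)
√(m(Q) + (2*8 - 7)) = √((1/21)*(-13)*(-1 - 14*(-13)) + (2*8 - 7)) = √((1/21)*(-13)*(-1 + 182) + (16 - 7)) = √((1/21)*(-13)*181 + 9) = √(-2353/21 + 9) = √(-2164/21) = 2*I*√11361/21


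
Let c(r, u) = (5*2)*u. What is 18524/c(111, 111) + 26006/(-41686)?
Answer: 185831201/11567865 ≈ 16.064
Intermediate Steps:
c(r, u) = 10*u
18524/c(111, 111) + 26006/(-41686) = 18524/((10*111)) + 26006/(-41686) = 18524/1110 + 26006*(-1/41686) = 18524*(1/1110) - 13003/20843 = 9262/555 - 13003/20843 = 185831201/11567865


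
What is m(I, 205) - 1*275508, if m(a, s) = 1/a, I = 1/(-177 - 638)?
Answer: -276323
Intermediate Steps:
I = -1/815 (I = 1/(-815) = -1/815 ≈ -0.0012270)
m(I, 205) - 1*275508 = 1/(-1/815) - 1*275508 = -815 - 275508 = -276323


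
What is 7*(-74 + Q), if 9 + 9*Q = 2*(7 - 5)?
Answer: -4697/9 ≈ -521.89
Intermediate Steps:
Q = -5/9 (Q = -1 + (2*(7 - 5))/9 = -1 + (2*2)/9 = -1 + (⅑)*4 = -1 + 4/9 = -5/9 ≈ -0.55556)
7*(-74 + Q) = 7*(-74 - 5/9) = 7*(-671/9) = -4697/9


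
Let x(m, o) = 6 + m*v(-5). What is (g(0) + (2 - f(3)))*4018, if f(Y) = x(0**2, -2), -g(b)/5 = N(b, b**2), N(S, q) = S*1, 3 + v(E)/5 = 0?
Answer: -16072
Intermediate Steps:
v(E) = -15 (v(E) = -15 + 5*0 = -15 + 0 = -15)
N(S, q) = S
g(b) = -5*b
x(m, o) = 6 - 15*m (x(m, o) = 6 + m*(-15) = 6 - 15*m)
f(Y) = 6 (f(Y) = 6 - 15*0**2 = 6 - 15*0 = 6 + 0 = 6)
(g(0) + (2 - f(3)))*4018 = (-5*0 + (2 - 1*6))*4018 = (0 + (2 - 6))*4018 = (0 - 4)*4018 = -4*4018 = -16072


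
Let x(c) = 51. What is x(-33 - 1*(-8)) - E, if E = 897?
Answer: -846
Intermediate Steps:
x(-33 - 1*(-8)) - E = 51 - 1*897 = 51 - 897 = -846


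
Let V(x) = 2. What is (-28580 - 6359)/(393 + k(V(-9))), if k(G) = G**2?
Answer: -34939/397 ≈ -88.008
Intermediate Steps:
(-28580 - 6359)/(393 + k(V(-9))) = (-28580 - 6359)/(393 + 2**2) = -34939/(393 + 4) = -34939/397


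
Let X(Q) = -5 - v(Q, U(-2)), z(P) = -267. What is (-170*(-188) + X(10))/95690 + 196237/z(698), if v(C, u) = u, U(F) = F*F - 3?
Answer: -9384693406/12774615 ≈ -734.64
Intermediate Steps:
U(F) = -3 + F² (U(F) = F² - 3 = -3 + F²)
X(Q) = -6 (X(Q) = -5 - (-3 + (-2)²) = -5 - (-3 + 4) = -5 - 1*1 = -5 - 1 = -6)
(-170*(-188) + X(10))/95690 + 196237/z(698) = (-170*(-188) - 6)/95690 + 196237/(-267) = (31960 - 6)*(1/95690) + 196237*(-1/267) = 31954*(1/95690) - 196237/267 = 15977/47845 - 196237/267 = -9384693406/12774615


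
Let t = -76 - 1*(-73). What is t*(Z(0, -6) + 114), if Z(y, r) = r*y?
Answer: -342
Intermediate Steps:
t = -3 (t = -76 + 73 = -3)
t*(Z(0, -6) + 114) = -3*(-6*0 + 114) = -3*(0 + 114) = -3*114 = -342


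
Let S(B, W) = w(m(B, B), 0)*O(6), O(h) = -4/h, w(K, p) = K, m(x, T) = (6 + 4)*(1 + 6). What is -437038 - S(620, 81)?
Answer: -1310974/3 ≈ -4.3699e+5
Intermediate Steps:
m(x, T) = 70 (m(x, T) = 10*7 = 70)
S(B, W) = -140/3 (S(B, W) = 70*(-4/6) = 70*(-4*⅙) = 70*(-⅔) = -140/3)
-437038 - S(620, 81) = -437038 - 1*(-140/3) = -437038 + 140/3 = -1310974/3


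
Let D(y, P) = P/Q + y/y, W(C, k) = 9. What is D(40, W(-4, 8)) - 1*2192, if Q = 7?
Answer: -15328/7 ≈ -2189.7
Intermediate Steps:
D(y, P) = 1 + P/7 (D(y, P) = P/7 + y/y = P*(1/7) + 1 = P/7 + 1 = 1 + P/7)
D(40, W(-4, 8)) - 1*2192 = (1 + (1/7)*9) - 1*2192 = (1 + 9/7) - 2192 = 16/7 - 2192 = -15328/7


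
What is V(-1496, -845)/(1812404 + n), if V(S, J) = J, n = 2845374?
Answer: -845/4657778 ≈ -0.00018142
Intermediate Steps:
V(-1496, -845)/(1812404 + n) = -845/(1812404 + 2845374) = -845/4657778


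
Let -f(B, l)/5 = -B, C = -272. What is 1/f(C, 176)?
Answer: -1/1360 ≈ -0.00073529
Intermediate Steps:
f(B, l) = 5*B (f(B, l) = -(-5)*B = 5*B)
1/f(C, 176) = 1/(5*(-272)) = 1/(-1360) = -1/1360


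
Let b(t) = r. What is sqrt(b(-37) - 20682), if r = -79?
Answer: I*sqrt(20761) ≈ 144.09*I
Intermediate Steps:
b(t) = -79
sqrt(b(-37) - 20682) = sqrt(-79 - 20682) = sqrt(-20761) = I*sqrt(20761)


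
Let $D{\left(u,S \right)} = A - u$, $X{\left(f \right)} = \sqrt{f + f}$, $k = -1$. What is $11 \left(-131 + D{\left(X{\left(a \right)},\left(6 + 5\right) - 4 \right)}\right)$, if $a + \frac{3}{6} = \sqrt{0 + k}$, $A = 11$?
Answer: $-1320 - 11 \sqrt{-1 + 2 i} \approx -1328.6 - 13.992 i$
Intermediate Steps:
$a = - \frac{1}{2} + i$ ($a = - \frac{1}{2} + \sqrt{0 - 1} = - \frac{1}{2} + \sqrt{-1} = - \frac{1}{2} + i \approx -0.5 + 1.0 i$)
$X{\left(f \right)} = \sqrt{2} \sqrt{f}$ ($X{\left(f \right)} = \sqrt{2 f} = \sqrt{2} \sqrt{f}$)
$D{\left(u,S \right)} = 11 - u$
$11 \left(-131 + D{\left(X{\left(a \right)},\left(6 + 5\right) - 4 \right)}\right) = 11 \left(-131 + \left(11 - \sqrt{2} \sqrt{- \frac{1}{2} + i}\right)\right) = 11 \left(-120 - \sqrt{2} \sqrt{- \frac{1}{2} + i}\right) = -1320 - 11 \sqrt{2} \sqrt{- \frac{1}{2} + i}$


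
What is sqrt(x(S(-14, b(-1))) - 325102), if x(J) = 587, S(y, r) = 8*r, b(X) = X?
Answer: I*sqrt(324515) ≈ 569.66*I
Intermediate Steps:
sqrt(x(S(-14, b(-1))) - 325102) = sqrt(587 - 325102) = sqrt(-324515) = I*sqrt(324515)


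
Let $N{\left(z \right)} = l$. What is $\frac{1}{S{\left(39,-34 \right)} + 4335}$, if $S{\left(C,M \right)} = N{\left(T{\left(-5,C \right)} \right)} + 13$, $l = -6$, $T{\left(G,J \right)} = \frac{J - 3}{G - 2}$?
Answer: $\frac{1}{4342} \approx 0.00023031$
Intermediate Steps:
$T{\left(G,J \right)} = \frac{-3 + J}{-2 + G}$
$N{\left(z \right)} = -6$
$S{\left(C,M \right)} = 7$ ($S{\left(C,M \right)} = -6 + 13 = 7$)
$\frac{1}{S{\left(39,-34 \right)} + 4335} = \frac{1}{7 + 4335} = \frac{1}{4342}$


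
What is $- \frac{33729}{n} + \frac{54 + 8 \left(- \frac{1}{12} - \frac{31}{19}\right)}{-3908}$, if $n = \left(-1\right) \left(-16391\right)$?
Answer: $- \frac{1887742715}{912798399} \approx -2.0681$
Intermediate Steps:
$n = 16391$
$- \frac{33729}{n} + \frac{54 + 8 \left(- \frac{1}{12} - \frac{31}{19}\right)}{-3908} = - \frac{33729}{16391} + \frac{54 + 8 \left(- \frac{1}{12} - \frac{31}{19}\right)}{-3908} = \left(-33729\right) \frac{1}{16391} + \left(54 + 8 \left(\left(-1\right) \frac{1}{12} - \frac{31}{19}\right)\right) \left(- \frac{1}{3908}\right) = - \frac{33729}{16391} + \left(54 + 8 \left(- \frac{1}{12} - \frac{31}{19}\right)\right) \left(- \frac{1}{3908}\right) = - \frac{33729}{16391} + \left(54 + 8 \left(- \frac{391}{228}\right)\right) \left(- \frac{1}{3908}\right) = - \frac{33729}{16391} + \left(54 - \frac{782}{57}\right) \left(- \frac{1}{3908}\right) = - \frac{33729}{16391} + \frac{2296}{57} \left(- \frac{1}{3908}\right) = - \frac{33729}{16391} - \frac{574}{55689} = - \frac{1887742715}{912798399}$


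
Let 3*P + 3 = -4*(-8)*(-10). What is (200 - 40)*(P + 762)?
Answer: 314080/3 ≈ 1.0469e+5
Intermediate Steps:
P = -323/3 (P = -1 + (-4*(-8)*(-10))/3 = -1 + (32*(-10))/3 = -1 + (1/3)*(-320) = -1 - 320/3 = -323/3 ≈ -107.67)
(200 - 40)*(P + 762) = (200 - 40)*(-323/3 + 762) = 160*(1963/3) = 314080/3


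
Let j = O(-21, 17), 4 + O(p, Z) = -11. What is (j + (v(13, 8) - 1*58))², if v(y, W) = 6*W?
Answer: 625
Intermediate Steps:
O(p, Z) = -15 (O(p, Z) = -4 - 11 = -15)
j = -15
(j + (v(13, 8) - 1*58))² = (-15 + (6*8 - 1*58))² = (-15 + (48 - 58))² = (-15 - 10)² = (-25)² = 625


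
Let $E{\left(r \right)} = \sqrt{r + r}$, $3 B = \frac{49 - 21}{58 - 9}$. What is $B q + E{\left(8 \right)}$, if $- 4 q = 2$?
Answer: $\frac{82}{21} \approx 3.9048$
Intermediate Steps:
$q = - \frac{1}{2}$ ($q = \left(- \frac{1}{4}\right) 2 = - \frac{1}{2} \approx -0.5$)
$B = \frac{4}{21}$ ($B = \frac{\left(49 - 21\right) \frac{1}{58 - 9}}{3} = \frac{28 \cdot \frac{1}{49}}{3} = \frac{1}{3} \cdot \frac{4}{7} = \frac{4}{21} \approx 0.19048$)
$E{\left(r \right)} = \sqrt{2} \sqrt{r}$ ($E{\left(r \right)} = \sqrt{2 r} = \sqrt{2} \sqrt{r}$)
$B q + E{\left(8 \right)} = \frac{4}{21} \left(- \frac{1}{2}\right) + \sqrt{2} \sqrt{8} = - \frac{2}{21} + \sqrt{2} \cdot 2 \sqrt{2} = - \frac{2}{21} + 4 = \frac{82}{21}$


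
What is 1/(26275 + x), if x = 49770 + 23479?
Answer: 1/99524 ≈ 1.0048e-5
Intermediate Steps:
x = 73249
1/(26275 + x) = 1/(26275 + 73249) = 1/99524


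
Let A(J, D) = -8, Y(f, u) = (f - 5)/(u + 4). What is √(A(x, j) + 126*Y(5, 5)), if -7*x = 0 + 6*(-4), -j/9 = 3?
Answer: 2*I*√2 ≈ 2.8284*I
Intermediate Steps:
j = -27 (j = -9*3 = -27)
x = 24/7 (x = -(0 + 6*(-4))/7 = -(0 - 24)/7 = -⅐*(-24) = 24/7 ≈ 3.4286)
Y(f, u) = (-5 + f)/(4 + u)
√(A(x, j) + 126*Y(5, 5)) = √(-8 + 126*((-5 + 5)/(4 + 5))) = √(-8 + 126*(0/9)) = √(-8 + 126*((⅑)*0)) = √(-8 + 126*0) = √(-8 + 0) = √(-8) = 2*I*√2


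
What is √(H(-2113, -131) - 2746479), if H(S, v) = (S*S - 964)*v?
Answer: 3*I*√65278326 ≈ 24239.0*I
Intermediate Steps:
H(S, v) = v*(-964 + S²) (H(S, v) = (S² - 964)*v = (-964 + S²)*v = v*(-964 + S²))
√(H(-2113, -131) - 2746479) = √(-131*(-964 + (-2113)²) - 2746479) = √(-131*(-964 + 4464769) - 2746479) = √(-131*4463805 - 2746479) = √(-584758455 - 2746479) = √(-587504934) = 3*I*√65278326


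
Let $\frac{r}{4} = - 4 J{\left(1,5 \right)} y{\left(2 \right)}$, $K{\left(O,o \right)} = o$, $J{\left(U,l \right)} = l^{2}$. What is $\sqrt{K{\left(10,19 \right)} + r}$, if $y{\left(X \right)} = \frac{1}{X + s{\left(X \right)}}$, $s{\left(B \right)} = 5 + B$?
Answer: $\frac{i \sqrt{229}}{3} \approx 5.0443 i$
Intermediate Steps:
$y{\left(X \right)} = \frac{1}{5 + 2 X}$ ($y{\left(X \right)} = \frac{1}{X + \left(5 + X\right)} = \frac{1}{5 + 2 X}$)
$r = - \frac{400}{9}$ ($r = 4 \frac{\left(-4\right) 5^{2}}{5 + 2 \cdot 2} = 4 \frac{\left(-4\right) 25}{5 + 4} = 4 \left(- \frac{100}{9}\right) = - \frac{400}{9} \approx -44.444$)
$\sqrt{K{\left(10,19 \right)} + r} = \sqrt{19 - \frac{400}{9}} = \sqrt{- \frac{229}{9}} = \frac{i \sqrt{229}}{3}$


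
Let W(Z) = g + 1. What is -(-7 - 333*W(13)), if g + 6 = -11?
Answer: -5321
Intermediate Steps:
g = -17 (g = -6 - 11 = -17)
W(Z) = -16 (W(Z) = -17 + 1 = -16)
-(-7 - 333*W(13)) = -(-7 - 333*(-16)) = -(-7 + 5328) = -1*5321 = -5321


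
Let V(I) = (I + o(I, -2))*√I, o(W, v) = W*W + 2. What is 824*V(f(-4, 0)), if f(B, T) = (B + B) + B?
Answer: 220832*I*√3 ≈ 3.8249e+5*I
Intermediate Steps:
o(W, v) = 2 + W² (o(W, v) = W² + 2 = 2 + W²)
f(B, T) = 3*B (f(B, T) = 2*B + B = 3*B)
V(I) = √I*(2 + I + I²) (V(I) = (I + (2 + I²))*√I = (2 + I + I²)*√I = √I*(2 + I + I²))
824*V(f(-4, 0)) = 824*(√(3*(-4))*(2 + 3*(-4) + (3*(-4))²)) = 824*(√(-12)*(2 - 12 + (-12)²)) = 824*((2*I*√3)*(2 - 12 + 144)) = 824*((2*I*√3)*134) = 824*(268*I*√3) = 220832*I*√3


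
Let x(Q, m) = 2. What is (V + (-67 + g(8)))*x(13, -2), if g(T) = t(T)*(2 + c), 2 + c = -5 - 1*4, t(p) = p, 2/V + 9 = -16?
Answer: -6954/25 ≈ -278.16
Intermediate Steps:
V = -2/25 (V = 2/(-9 - 16) = 2/(-25) = 2*(-1/25) = -2/25 ≈ -0.080000)
c = -11 (c = -2 + (-5 - 1*4) = -2 + (-5 - 4) = -2 - 9 = -11)
g(T) = -9*T (g(T) = T*(2 - 11) = T*(-9) = -9*T)
(V + (-67 + g(8)))*x(13, -2) = (-2/25 + (-67 - 9*8))*2 = (-2/25 + (-67 - 72))*2 = (-2/25 - 139)*2 = -3477/25*2 = -6954/25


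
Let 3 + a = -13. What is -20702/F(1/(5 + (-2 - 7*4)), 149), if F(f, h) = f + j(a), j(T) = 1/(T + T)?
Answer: 16561600/57 ≈ 2.9055e+5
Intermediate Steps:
a = -16 (a = -3 - 13 = -16)
j(T) = 1/(2*T)
F(f, h) = -1/32 + f (F(f, h) = f + (1/2)/(-16) = f + (1/2)*(-1/16) = f - 1/32 = -1/32 + f)
-20702/F(1/(5 + (-2 - 7*4)), 149) = -20702/(-1/32 + 1/(5 + (-2 - 7*4))) = -20702/(-1/32 + 1/(5 + (-2 - 28))) = -20702/(-1/32 + 1/(5 - 30)) = -20702/(-1/32 + 1/(-25)) = -20702/(-1/32 - 1/25) = -20702/(-57/800) = -20702*(-800/57) = 16561600/57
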